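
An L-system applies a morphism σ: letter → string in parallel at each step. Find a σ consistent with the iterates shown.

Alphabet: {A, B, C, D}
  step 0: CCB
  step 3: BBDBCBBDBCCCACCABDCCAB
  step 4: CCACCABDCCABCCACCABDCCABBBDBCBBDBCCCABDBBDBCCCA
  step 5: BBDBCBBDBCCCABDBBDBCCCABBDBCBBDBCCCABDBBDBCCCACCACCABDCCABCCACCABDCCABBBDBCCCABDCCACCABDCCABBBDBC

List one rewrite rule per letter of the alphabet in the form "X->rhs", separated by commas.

  step 4 ⇒ step 5: CCACCABDCCABCCACCABDCCABBBDBCBBDBCCCABDBBDBCCCA ⇒ B·B·DBC·B·B·DBC·CCA·BD·B·B·DBC·CCA·B·B·DBC·B·B·DBC·CCA·BD·B·B·DBC·CCA·CCA·CCA·BD·CCA·B·CCA·CCA·BD·CCA·B·B·B·DBC·CCA·BD·CCA·CCA·BD·CCA·B·B·B·DBC
    A ↦ DBC
    B ↦ CCA
    C ↦ B
    D ↦ BD

A->DBC, B->CCA, C->B, D->BD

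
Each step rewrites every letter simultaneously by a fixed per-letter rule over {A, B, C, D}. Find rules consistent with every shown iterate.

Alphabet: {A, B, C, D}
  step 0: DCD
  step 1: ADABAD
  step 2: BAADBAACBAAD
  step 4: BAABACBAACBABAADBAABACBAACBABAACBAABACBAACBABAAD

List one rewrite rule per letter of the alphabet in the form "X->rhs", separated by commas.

  step 1 ⇒ step 2: ADABAD ⇒ BA·AD·BA·AC·BA·AD
    A ↦ BA
    B ↦ AC
    D ↦ AD
  step 0 ⇒ step 1: DCD ⇒ AD·AB·AD
    C ↦ AB

A->BA, B->AC, C->AB, D->AD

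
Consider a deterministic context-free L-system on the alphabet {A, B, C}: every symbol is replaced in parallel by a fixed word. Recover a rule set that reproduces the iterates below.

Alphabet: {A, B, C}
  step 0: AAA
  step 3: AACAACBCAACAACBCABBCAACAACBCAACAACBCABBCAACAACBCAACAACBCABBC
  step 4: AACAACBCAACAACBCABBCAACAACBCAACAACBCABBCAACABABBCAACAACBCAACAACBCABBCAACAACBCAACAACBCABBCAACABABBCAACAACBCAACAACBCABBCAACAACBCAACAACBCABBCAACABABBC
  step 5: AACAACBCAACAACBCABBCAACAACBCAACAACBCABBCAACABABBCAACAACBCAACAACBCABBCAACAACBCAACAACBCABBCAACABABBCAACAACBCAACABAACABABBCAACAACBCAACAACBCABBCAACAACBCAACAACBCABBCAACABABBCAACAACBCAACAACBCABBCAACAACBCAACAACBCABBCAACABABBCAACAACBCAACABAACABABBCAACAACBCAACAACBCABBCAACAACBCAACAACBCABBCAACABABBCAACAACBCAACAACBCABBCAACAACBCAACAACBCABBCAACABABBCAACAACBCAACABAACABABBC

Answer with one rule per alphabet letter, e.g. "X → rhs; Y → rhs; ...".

A->AAC, B->AB, C->BC

  step 4 ⇒ step 5: AACAACBCAACAACBCABBCAACAACBCAACAACBCABBCAACABABBCAACAACBCAACAACBCABBCAACAACBCAACAACBCABBCAACABABBCAACAACBCAACAACBCABBCAACAACBCAACAACBCABBCAACABABBC ⇒ AAC·AAC·BC·AAC·AAC·BC·AB·BC·AAC·AAC·BC·AAC·AAC·BC·AB·BC·AAC·AB·AB·BC·AAC·AAC·BC·AAC·AAC·BC·AB·BC·AAC·AAC·BC·AAC·AAC·BC·AB·BC·AAC·AB·AB·BC·AAC·AAC·BC·AAC·AB·AAC·AB·AB·BC·AAC·AAC·BC·AAC·AAC·BC·AB·BC·AAC·AAC·BC·AAC·AAC·BC·AB·BC·AAC·AB·AB·BC·AAC·AAC·BC·AAC·AAC·BC·AB·BC·AAC·AAC·BC·AAC·AAC·BC·AB·BC·AAC·AB·AB·BC·AAC·AAC·BC·AAC·AB·AAC·AB·AB·BC·AAC·AAC·BC·AAC·AAC·BC·AB·BC·AAC·AAC·BC·AAC·AAC·BC·AB·BC·AAC·AB·AB·BC·AAC·AAC·BC·AAC·AAC·BC·AB·BC·AAC·AAC·BC·AAC·AAC·BC·AB·BC·AAC·AB·AB·BC·AAC·AAC·BC·AAC·AB·AAC·AB·AB·BC
    A ↦ AAC
    B ↦ AB
    C ↦ BC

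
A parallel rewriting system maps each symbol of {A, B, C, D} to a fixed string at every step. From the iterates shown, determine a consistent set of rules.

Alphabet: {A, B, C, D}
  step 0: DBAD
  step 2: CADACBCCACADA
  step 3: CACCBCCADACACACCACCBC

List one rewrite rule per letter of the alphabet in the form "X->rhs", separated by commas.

A->C, B->DA, C->CA, D->CB

  step 2 ⇒ step 3: CADACBCCACADA ⇒ CA·C·CB·C·CA·DA·CA·CA·C·CA·C·CB·C
    A ↦ C
    B ↦ DA
    C ↦ CA
    D ↦ CB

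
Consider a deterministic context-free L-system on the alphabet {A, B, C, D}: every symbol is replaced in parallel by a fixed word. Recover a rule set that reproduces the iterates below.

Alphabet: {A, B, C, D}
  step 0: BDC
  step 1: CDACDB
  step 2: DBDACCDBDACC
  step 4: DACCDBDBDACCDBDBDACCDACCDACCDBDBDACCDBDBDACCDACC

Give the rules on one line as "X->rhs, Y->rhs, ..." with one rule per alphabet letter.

  step 1 ⇒ step 2: CDACDB ⇒ DB·DAC·C·DB·DAC·C
    A ↦ C
    B ↦ C
    C ↦ DB
    D ↦ DAC

A->C, B->C, C->DB, D->DAC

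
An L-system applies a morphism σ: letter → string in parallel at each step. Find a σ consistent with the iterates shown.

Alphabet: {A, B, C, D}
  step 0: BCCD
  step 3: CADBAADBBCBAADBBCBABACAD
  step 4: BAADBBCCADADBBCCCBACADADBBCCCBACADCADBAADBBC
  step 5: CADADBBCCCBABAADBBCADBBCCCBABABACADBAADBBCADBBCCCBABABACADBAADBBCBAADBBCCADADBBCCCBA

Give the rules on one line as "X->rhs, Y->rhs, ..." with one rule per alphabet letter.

  step 4 ⇒ step 5: BAADBBCCADADBBCCCBACADADBBCCCBACADCADBAADBBC ⇒ C·AD·AD·BBC·C·C·BA·BA·AD·BBC·AD·BBC·C·C·BA·BA·BA·C·AD·BA·AD·BBC·AD·BBC·C·C·BA·BA·BA·C·AD·BA·AD·BBC·BA·AD·BBC·C·AD·AD·BBC·C·C·BA
    A ↦ AD
    B ↦ C
    C ↦ BA
    D ↦ BBC

A->AD, B->C, C->BA, D->BBC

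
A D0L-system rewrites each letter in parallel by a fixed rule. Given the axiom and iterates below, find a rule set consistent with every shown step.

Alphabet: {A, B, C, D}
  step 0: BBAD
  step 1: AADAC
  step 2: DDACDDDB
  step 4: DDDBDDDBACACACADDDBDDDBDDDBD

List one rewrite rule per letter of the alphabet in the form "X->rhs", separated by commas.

A->D, B->A, C->DDB, D->AC

  step 1 ⇒ step 2: AADAC ⇒ D·D·AC·D·DDB
    A ↦ D
    C ↦ DDB
    D ↦ AC
  step 0 ⇒ step 1: BBAD ⇒ A·A·D·AC
    B ↦ A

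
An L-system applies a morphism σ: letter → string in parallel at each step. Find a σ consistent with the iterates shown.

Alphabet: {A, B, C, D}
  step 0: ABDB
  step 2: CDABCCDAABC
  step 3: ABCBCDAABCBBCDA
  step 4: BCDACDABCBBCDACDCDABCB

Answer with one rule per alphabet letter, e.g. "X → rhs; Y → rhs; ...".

A->B, B->CD, C->A, D->BC

  step 3 ⇒ step 4: ABCBCDAABCBBCDA ⇒ B·CD·A·CD·A·BC·B·B·CD·A·CD·CD·A·BC·B
    A ↦ B
    B ↦ CD
    C ↦ A
    D ↦ BC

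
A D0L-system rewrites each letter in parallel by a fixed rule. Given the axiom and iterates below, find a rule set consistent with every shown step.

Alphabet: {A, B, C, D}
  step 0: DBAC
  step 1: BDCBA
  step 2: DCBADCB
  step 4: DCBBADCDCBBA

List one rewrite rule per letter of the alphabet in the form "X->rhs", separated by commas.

A->B, B->DC, C->A, D->B

  step 1 ⇒ step 2: BDCBA ⇒ DC·B·A·DC·B
    A ↦ B
    B ↦ DC
    C ↦ A
    D ↦ B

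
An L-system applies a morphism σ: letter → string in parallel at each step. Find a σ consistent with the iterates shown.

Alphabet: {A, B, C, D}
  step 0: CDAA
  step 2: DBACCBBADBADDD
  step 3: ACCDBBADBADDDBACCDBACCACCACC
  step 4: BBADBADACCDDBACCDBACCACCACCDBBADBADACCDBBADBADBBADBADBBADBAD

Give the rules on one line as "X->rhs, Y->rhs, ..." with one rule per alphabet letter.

  step 3 ⇒ step 4: ACCDBBADBADDDBACCDBACCACCACC ⇒ B·BAD·BAD·ACC·D·D·B·ACC·D·B·ACC·ACC·ACC·D·B·BAD·BAD·ACC·D·B·BAD·BAD·B·BAD·BAD·B·BAD·BAD
    A ↦ B
    B ↦ D
    C ↦ BAD
    D ↦ ACC

A->B, B->D, C->BAD, D->ACC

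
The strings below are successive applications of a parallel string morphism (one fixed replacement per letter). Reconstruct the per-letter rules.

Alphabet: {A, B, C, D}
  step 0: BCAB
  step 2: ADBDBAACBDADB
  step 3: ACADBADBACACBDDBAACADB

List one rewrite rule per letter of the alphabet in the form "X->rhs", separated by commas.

A->AC, B->DB, C->BD, D->A

  step 2 ⇒ step 3: ADBDBAACBDADB ⇒ AC·A·DB·A·DB·AC·AC·BD·DB·A·AC·A·DB
    A ↦ AC
    B ↦ DB
    C ↦ BD
    D ↦ A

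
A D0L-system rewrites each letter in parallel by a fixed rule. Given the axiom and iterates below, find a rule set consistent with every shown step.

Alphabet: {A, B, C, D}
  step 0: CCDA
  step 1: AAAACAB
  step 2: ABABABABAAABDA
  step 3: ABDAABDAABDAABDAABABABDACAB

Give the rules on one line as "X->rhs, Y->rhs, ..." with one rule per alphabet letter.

A->AB, B->DA, C->AA, D->C

  step 2 ⇒ step 3: ABABABABAAABDA ⇒ AB·DA·AB·DA·AB·DA·AB·DA·AB·AB·AB·DA·C·AB
    A ↦ AB
    B ↦ DA
    D ↦ C
  step 0 ⇒ step 1: CCDA ⇒ AA·AA·C·AB
    C ↦ AA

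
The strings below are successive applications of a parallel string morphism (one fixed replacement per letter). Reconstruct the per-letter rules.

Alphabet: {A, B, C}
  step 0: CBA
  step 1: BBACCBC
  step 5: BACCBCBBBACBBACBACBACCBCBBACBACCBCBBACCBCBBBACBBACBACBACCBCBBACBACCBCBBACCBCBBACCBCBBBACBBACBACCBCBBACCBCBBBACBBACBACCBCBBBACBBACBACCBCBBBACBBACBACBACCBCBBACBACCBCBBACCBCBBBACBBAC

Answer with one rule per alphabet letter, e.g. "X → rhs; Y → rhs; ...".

A->CBC, B->BAC, C->B

  step 0 ⇒ step 1: CBA ⇒ B·BAC·CBC
    A ↦ CBC
    B ↦ BAC
    C ↦ B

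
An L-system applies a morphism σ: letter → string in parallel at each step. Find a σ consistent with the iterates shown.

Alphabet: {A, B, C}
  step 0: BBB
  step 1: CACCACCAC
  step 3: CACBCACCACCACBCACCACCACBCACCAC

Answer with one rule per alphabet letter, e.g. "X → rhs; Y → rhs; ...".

A->CB, B->CAC, C->B

  step 0 ⇒ step 1: BBB ⇒ CAC·CAC·CAC
    B ↦ CAC
    A ↦ CB  (constrained at step 1)
    C ↦ B  (constrained at step 1)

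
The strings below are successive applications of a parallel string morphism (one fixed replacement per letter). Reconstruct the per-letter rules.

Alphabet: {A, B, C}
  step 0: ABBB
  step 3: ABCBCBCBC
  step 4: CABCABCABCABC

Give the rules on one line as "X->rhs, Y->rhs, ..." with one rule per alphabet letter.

  step 3 ⇒ step 4: ABCBCBCBC ⇒ C·A·BC·A·BC·A·BC·A·BC
    A ↦ C
    B ↦ A
    C ↦ BC

A->C, B->A, C->BC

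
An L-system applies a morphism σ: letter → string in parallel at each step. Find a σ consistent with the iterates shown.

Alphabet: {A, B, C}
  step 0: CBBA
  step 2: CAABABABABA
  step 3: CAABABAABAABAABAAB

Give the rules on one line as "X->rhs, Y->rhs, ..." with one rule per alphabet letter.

  step 2 ⇒ step 3: CAABABABABA ⇒ CA·AB·AB·A·AB·A·AB·A·AB·A·AB
    A ↦ AB
    B ↦ A
    C ↦ CA

A->AB, B->A, C->CA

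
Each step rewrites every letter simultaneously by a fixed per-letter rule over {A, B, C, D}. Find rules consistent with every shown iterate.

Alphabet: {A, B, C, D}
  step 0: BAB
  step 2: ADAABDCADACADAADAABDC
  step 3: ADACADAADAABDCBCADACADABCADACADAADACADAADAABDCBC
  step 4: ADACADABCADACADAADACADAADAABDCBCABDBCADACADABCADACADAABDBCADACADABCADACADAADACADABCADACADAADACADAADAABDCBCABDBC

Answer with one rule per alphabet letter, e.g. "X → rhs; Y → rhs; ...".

  step 3 ⇒ step 4: ADACADAADAABDCBCADACADABCADACADAADACADAADAABDCBC ⇒ ADA·C·ADA·BC·ADA·C·ADA·ADA·C·ADA·ADA·ABD·C·BC·ABD·BC·ADA·C·ADA·BC·ADA·C·ADA·ABD·BC·ADA·C·ADA·BC·ADA·C·ADA·ADA·C·ADA·BC·ADA·C·ADA·ADA·C·ADA·ADA·ABD·C·BC·ABD·BC
    A ↦ ADA
    B ↦ ABD
    C ↦ BC
    D ↦ C

A->ADA, B->ABD, C->BC, D->C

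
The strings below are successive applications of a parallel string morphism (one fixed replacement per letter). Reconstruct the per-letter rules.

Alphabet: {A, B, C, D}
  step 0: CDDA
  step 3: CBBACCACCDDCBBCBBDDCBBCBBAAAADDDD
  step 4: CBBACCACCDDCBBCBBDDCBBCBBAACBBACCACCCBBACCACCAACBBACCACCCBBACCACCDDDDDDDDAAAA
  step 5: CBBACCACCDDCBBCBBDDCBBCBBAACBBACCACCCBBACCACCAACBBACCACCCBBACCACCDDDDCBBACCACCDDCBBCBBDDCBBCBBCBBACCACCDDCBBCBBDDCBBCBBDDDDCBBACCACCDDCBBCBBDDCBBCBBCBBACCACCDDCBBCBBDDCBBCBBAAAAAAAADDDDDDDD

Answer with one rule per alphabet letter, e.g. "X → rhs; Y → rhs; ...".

A->DD, B->ACC, C->CBB, D->A

  step 4 ⇒ step 5: CBBACCACCDDCBBCBBDDCBBCBBAACBBACCACCCBBACCACCAACBBACCACCCBBACCACCDDDDDDDDAAAA ⇒ CBB·ACC·ACC·DD·CBB·CBB·DD·CBB·CBB·A·A·CBB·ACC·ACC·CBB·ACC·ACC·A·A·CBB·ACC·ACC·CBB·ACC·ACC·DD·DD·CBB·ACC·ACC·DD·CBB·CBB·DD·CBB·CBB·CBB·ACC·ACC·DD·CBB·CBB·DD·CBB·CBB·DD·DD·CBB·ACC·ACC·DD·CBB·CBB·DD·CBB·CBB·CBB·ACC·ACC·DD·CBB·CBB·DD·CBB·CBB·A·A·A·A·A·A·A·A·DD·DD·DD·DD
    A ↦ DD
    B ↦ ACC
    C ↦ CBB
    D ↦ A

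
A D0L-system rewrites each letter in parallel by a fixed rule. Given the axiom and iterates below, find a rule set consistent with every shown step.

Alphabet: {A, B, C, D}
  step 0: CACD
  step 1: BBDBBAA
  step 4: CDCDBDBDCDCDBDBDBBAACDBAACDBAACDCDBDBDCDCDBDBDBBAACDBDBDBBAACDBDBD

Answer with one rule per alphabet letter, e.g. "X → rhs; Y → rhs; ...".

  step 0 ⇒ step 1: CACD ⇒ B·BD·B·BAA
    A ↦ BD
    C ↦ B
    D ↦ BAA
    B ↦ CD  (constrained at step 1)

A->BD, B->CD, C->B, D->BAA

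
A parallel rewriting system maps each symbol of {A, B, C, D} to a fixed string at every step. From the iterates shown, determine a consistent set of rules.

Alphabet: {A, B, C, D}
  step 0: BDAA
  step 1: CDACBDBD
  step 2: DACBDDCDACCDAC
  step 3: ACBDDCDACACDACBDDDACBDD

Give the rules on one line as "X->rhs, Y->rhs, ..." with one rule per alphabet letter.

A->BD, B->CD, C->D, D->AC

  step 2 ⇒ step 3: DACBDDCDACCDAC ⇒ AC·BD·D·CD·AC·AC·D·AC·BD·D·D·AC·BD·D
    A ↦ BD
    B ↦ CD
    C ↦ D
    D ↦ AC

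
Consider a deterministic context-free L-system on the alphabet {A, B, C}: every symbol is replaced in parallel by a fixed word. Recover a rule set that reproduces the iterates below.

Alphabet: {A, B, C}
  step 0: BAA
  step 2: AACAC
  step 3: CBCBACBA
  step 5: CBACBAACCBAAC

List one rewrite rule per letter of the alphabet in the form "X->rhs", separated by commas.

A->CB, B->C, C->A

  step 2 ⇒ step 3: AACAC ⇒ CB·CB·A·CB·A
    A ↦ CB
    C ↦ A
    B ↦ C  (constrained at step 0)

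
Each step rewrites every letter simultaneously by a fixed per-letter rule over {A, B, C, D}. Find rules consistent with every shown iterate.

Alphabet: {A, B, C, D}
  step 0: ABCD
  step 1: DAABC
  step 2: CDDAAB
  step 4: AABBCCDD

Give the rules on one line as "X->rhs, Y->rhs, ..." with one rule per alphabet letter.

A->D, B->AA, C->B, D->C

  step 1 ⇒ step 2: DAABC ⇒ C·D·D·AA·B
    A ↦ D
    B ↦ AA
    C ↦ B
    D ↦ C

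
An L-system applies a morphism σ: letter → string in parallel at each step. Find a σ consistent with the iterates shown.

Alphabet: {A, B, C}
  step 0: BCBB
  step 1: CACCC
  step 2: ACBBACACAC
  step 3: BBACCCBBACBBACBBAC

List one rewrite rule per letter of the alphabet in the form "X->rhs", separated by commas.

  step 2 ⇒ step 3: ACBBACACAC ⇒ BB·AC·C·C·BB·AC·BB·AC·BB·AC
    A ↦ BB
    B ↦ C
    C ↦ AC

A->BB, B->C, C->AC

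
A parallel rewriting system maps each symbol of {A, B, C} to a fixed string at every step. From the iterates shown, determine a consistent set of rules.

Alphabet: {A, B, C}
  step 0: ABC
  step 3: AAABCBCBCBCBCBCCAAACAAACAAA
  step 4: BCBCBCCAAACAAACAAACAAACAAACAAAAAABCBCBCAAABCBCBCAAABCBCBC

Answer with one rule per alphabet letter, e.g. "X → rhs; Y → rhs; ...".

A->BC, B->C, C->AAA

  step 3 ⇒ step 4: AAABCBCBCBCBCBCCAAACAAACAAA ⇒ BC·BC·BC·C·AAA·C·AAA·C·AAA·C·AAA·C·AAA·C·AAA·AAA·BC·BC·BC·AAA·BC·BC·BC·AAA·BC·BC·BC
    A ↦ BC
    B ↦ C
    C ↦ AAA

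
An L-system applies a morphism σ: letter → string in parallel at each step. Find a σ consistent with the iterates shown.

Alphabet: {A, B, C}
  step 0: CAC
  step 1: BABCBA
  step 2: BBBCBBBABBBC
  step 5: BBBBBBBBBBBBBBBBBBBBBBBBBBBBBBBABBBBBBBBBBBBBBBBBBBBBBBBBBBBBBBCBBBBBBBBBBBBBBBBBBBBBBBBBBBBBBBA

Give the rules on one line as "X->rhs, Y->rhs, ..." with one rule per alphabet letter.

A->BC, B->BB, C->BA

  step 1 ⇒ step 2: BABCBA ⇒ BB·BC·BB·BA·BB·BC
    A ↦ BC
    B ↦ BB
    C ↦ BA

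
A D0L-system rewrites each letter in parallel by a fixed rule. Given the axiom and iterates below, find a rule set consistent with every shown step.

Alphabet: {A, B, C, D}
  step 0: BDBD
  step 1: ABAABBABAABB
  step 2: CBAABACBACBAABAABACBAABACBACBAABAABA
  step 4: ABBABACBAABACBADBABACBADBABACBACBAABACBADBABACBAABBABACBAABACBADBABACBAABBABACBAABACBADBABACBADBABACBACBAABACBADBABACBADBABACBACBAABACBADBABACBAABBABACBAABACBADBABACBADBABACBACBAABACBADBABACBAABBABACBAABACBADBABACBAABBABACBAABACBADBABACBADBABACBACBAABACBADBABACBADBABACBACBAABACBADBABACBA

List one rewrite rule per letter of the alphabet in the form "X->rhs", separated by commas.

A->CBA, B->ABA, C->DB, D->ABB

  step 1 ⇒ step 2: ABAABBABAABB ⇒ CBA·ABA·CBA·CBA·ABA·ABA·CBA·ABA·CBA·CBA·ABA·ABA
    A ↦ CBA
    B ↦ ABA
    C ↦ DB  (constrained at step 2)
  step 0 ⇒ step 1: BDBD ⇒ ABA·ABB·ABA·ABB
    D ↦ ABB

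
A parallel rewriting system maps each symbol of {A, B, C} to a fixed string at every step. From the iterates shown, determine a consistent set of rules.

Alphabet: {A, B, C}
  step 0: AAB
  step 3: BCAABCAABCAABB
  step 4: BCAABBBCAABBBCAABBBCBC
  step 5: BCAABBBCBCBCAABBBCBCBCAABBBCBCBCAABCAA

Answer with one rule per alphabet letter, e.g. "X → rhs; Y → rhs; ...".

  step 4 ⇒ step 5: BCAABBBCAABBBCAABBBCBC ⇒ BC·AA·B·B·BC·BC·BC·AA·B·B·BC·BC·BC·AA·B·B·BC·BC·BC·AA·BC·AA
    A ↦ B
    B ↦ BC
    C ↦ AA

A->B, B->BC, C->AA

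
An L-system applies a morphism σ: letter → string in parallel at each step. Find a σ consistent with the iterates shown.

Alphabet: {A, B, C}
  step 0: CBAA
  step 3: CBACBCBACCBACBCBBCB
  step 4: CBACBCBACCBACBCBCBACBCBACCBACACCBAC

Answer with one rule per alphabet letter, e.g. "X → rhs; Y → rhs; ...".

A->B, B->AC, C->CB

  step 3 ⇒ step 4: CBACBCBACCBACBCBBCB ⇒ CB·AC·B·CB·AC·CB·AC·B·CB·CB·AC·B·CB·AC·CB·AC·AC·CB·AC
    A ↦ B
    B ↦ AC
    C ↦ CB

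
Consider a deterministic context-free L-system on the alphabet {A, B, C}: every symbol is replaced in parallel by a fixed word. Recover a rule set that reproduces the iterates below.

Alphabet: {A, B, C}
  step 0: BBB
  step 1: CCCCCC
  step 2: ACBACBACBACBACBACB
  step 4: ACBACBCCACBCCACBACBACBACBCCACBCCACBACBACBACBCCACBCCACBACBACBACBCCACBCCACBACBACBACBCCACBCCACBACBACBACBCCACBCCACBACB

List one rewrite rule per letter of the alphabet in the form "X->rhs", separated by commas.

A->CC, B->CC, C->ACB

  step 1 ⇒ step 2: CCCCCC ⇒ ACB·ACB·ACB·ACB·ACB·ACB
    C ↦ ACB
    A ↦ CC  (constrained at step 2)
  step 0 ⇒ step 1: BBB ⇒ CC·CC·CC
    B ↦ CC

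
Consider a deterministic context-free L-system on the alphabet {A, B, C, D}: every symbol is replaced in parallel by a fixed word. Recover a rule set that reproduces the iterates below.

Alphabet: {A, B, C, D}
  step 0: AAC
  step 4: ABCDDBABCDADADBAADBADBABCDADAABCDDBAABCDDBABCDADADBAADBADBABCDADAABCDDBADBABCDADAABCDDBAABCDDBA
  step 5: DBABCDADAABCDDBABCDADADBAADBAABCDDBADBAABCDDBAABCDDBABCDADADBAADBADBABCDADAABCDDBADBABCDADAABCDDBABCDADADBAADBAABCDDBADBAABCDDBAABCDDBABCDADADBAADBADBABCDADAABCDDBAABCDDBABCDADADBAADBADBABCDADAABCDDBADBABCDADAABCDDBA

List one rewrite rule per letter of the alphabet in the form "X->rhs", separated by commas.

  step 4 ⇒ step 5: ABCDDBABCDADADBAADBADBABCDADAABCDDBAABCDDBABCDADADBAADBADBABCDADAABCDDBADBABCDADAABCDDBAABCDDBA ⇒ DBA·BCD·AD·A·A·BCD·DBA·BCD·AD·A·DBA·A·DBA·A·BCD·DBA·DBA·A·BCD·DBA·A·BCD·DBA·BCD·AD·A·DBA·A·DBA·DBA·BCD·AD·A·A·BCD·DBA·DBA·BCD·AD·A·A·BCD·DBA·BCD·AD·A·DBA·A·DBA·A·BCD·DBA·DBA·A·BCD·DBA·A·BCD·DBA·BCD·AD·A·DBA·A·DBA·DBA·BCD·AD·A·A·BCD·DBA·A·BCD·DBA·BCD·AD·A·DBA·A·DBA·DBA·BCD·AD·A·A·BCD·DBA·DBA·BCD·AD·A·A·BCD·DBA
    A ↦ DBA
    B ↦ BCD
    C ↦ AD
    D ↦ A

A->DBA, B->BCD, C->AD, D->A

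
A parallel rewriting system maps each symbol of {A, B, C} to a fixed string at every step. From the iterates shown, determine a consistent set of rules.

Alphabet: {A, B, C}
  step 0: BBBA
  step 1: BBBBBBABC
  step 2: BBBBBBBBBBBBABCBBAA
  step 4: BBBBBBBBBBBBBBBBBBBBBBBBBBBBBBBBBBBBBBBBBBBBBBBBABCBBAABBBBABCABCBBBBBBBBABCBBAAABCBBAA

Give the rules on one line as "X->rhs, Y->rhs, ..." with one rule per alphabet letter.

  step 1 ⇒ step 2: BBBBBBABC ⇒ BB·BB·BB·BB·BB·BB·ABC·BB·AA
    A ↦ ABC
    B ↦ BB
    C ↦ AA

A->ABC, B->BB, C->AA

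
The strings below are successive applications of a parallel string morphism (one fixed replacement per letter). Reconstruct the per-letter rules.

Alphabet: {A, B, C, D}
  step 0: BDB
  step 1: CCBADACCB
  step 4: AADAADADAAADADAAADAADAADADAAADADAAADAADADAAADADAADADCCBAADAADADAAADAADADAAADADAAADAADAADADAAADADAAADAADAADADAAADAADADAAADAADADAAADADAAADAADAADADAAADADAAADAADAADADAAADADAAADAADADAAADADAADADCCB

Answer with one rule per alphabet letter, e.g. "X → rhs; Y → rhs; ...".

  step 0 ⇒ step 1: BDB ⇒ CCB·ADA·CCB
    B ↦ CCB
    D ↦ ADA
    A ↦ AAD  (constrained at step 1)
    C ↦ AD  (constrained at step 1)

A->AAD, B->CCB, C->AD, D->ADA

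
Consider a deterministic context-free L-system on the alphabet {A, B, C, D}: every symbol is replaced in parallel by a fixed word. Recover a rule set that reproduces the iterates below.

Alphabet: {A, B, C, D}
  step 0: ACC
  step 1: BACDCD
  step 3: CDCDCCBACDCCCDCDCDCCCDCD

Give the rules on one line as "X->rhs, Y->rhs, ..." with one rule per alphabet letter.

  step 0 ⇒ step 1: ACC ⇒ BA·CD·CD
    A ↦ BA
    C ↦ CD
    B ↦ CC  (constrained at step 1)
    D ↦ CC  (constrained at step 1)

A->BA, B->CC, C->CD, D->CC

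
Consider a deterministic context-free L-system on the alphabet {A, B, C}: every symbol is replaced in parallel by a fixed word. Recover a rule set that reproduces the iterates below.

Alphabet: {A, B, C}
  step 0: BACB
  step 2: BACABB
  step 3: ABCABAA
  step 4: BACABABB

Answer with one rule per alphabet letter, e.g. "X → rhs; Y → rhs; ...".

A->B, B->A, C->CA

  step 3 ⇒ step 4: ABCABAA ⇒ B·A·CA·B·A·B·B
    A ↦ B
    B ↦ A
    C ↦ CA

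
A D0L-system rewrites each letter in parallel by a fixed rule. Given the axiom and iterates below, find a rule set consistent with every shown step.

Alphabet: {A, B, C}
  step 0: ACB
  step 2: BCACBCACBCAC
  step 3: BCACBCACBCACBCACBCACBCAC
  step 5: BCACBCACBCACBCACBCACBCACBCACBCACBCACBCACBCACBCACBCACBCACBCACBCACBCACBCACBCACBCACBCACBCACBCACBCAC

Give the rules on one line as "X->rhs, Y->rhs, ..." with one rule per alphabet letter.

  step 2 ⇒ step 3: BCACBCACBCAC ⇒ BC·AC·BC·AC·BC·AC·BC·AC·BC·AC·BC·AC
    A ↦ BC
    B ↦ BC
    C ↦ AC

A->BC, B->BC, C->AC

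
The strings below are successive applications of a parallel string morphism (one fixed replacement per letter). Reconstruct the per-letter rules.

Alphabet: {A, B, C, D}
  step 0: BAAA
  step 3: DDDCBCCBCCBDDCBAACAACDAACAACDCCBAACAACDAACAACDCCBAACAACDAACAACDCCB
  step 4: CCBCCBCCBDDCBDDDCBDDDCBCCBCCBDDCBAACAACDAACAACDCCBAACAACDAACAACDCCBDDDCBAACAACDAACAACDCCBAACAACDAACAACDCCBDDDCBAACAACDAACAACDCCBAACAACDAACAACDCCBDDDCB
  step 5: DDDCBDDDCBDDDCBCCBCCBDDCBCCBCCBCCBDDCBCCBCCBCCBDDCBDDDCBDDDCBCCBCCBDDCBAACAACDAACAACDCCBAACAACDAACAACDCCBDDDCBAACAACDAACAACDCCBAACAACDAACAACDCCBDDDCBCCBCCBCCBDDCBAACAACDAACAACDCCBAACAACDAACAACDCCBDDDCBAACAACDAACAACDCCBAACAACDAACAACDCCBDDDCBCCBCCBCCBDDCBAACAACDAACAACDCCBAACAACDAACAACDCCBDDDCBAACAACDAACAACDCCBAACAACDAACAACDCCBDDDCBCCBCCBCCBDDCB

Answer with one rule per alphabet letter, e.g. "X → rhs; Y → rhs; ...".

A->AAC, B->DCB, C->D, D->CCB

  step 4 ⇒ step 5: CCBCCBCCBDDCBDDDCBDDDCBCCBCCBDDCBAACAACDAACAACDCCBAACAACDAACAACDCCBDDDCBAACAACDAACAACDCCBAACAACDAACAACDCCBDDDCBAACAACDAACAACDCCBAACAACDAACAACDCCBDDDCB ⇒ D·D·DCB·D·D·DCB·D·D·DCB·CCB·CCB·D·DCB·CCB·CCB·CCB·D·DCB·CCB·CCB·CCB·D·DCB·D·D·DCB·D·D·DCB·CCB·CCB·D·DCB·AAC·AAC·D·AAC·AAC·D·CCB·AAC·AAC·D·AAC·AAC·D·CCB·D·D·DCB·AAC·AAC·D·AAC·AAC·D·CCB·AAC·AAC·D·AAC·AAC·D·CCB·D·D·DCB·CCB·CCB·CCB·D·DCB·AAC·AAC·D·AAC·AAC·D·CCB·AAC·AAC·D·AAC·AAC·D·CCB·D·D·DCB·AAC·AAC·D·AAC·AAC·D·CCB·AAC·AAC·D·AAC·AAC·D·CCB·D·D·DCB·CCB·CCB·CCB·D·DCB·AAC·AAC·D·AAC·AAC·D·CCB·AAC·AAC·D·AAC·AAC·D·CCB·D·D·DCB·AAC·AAC·D·AAC·AAC·D·CCB·AAC·AAC·D·AAC·AAC·D·CCB·D·D·DCB·CCB·CCB·CCB·D·DCB
    A ↦ AAC
    B ↦ DCB
    C ↦ D
    D ↦ CCB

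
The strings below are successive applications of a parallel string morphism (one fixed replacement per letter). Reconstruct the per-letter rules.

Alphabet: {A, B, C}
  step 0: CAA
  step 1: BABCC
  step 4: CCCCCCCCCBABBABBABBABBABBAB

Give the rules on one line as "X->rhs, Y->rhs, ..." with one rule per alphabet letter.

A->C, B->C, C->BAB

  step 0 ⇒ step 1: CAA ⇒ BAB·C·C
    A ↦ C
    C ↦ BAB
    B ↦ C  (constrained at step 1)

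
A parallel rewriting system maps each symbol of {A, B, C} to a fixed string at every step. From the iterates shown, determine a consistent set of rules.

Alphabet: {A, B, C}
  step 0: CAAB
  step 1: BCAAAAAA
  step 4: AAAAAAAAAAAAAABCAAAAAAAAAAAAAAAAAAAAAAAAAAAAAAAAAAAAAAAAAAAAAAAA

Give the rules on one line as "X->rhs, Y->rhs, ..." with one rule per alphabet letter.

  step 0 ⇒ step 1: CAAB ⇒ BC·AA·AA·AA
    A ↦ AA
    B ↦ AA
    C ↦ BC

A->AA, B->AA, C->BC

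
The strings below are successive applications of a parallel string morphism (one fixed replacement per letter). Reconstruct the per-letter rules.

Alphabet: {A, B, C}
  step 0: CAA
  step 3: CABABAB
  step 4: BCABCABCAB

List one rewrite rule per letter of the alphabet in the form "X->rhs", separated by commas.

  step 3 ⇒ step 4: CABABAB ⇒ B·C·AB·C·AB·C·AB
    A ↦ C
    B ↦ AB
    C ↦ B

A->C, B->AB, C->B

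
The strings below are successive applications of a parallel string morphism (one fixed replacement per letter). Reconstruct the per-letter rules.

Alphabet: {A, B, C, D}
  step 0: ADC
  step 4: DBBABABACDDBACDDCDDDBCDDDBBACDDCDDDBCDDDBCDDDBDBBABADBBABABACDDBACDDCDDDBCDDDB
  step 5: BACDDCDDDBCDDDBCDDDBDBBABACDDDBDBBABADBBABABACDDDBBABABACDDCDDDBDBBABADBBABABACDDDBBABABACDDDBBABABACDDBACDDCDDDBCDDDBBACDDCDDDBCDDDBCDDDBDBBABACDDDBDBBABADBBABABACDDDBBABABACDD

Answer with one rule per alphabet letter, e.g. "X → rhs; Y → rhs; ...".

A->DB, B->CDD, C->DB, D->BA

  step 4 ⇒ step 5: DBBABABACDDBACDDCDDDBCDDDBBACDDCDDDBCDDDBCDDDBDBBABADBBABABACDDBACDDCDDDBCDDDB ⇒ BA·CDD·CDD·DB·CDD·DB·CDD·DB·DB·BA·BA·CDD·DB·DB·BA·BA·DB·BA·BA·BA·CDD·DB·BA·BA·BA·CDD·CDD·DB·DB·BA·BA·DB·BA·BA·BA·CDD·DB·BA·BA·BA·CDD·DB·BA·BA·BA·CDD·BA·CDD·CDD·DB·CDD·DB·BA·CDD·CDD·DB·CDD·DB·CDD·DB·DB·BA·BA·CDD·DB·DB·BA·BA·DB·BA·BA·BA·CDD·DB·BA·BA·BA·CDD
    A ↦ DB
    B ↦ CDD
    C ↦ DB
    D ↦ BA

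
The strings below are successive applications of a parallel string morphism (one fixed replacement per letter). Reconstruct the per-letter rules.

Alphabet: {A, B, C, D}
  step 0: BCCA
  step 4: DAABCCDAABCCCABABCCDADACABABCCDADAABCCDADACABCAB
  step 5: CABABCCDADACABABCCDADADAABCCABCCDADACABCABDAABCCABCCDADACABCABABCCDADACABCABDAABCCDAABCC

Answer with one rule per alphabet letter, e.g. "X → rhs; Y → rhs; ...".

  step 4 ⇒ step 5: DAABCCDAABCCCABABCCDADACABABCCDADAABCCDADACABCAB ⇒ C·AB·AB·CC·DA·DA·C·AB·AB·CC·DA·DA·DA·AB·CC·AB·CC·DA·DA·C·AB·C·AB·DA·AB·CC·AB·CC·DA·DA·C·AB·C·AB·AB·CC·DA·DA·C·AB·C·AB·DA·AB·CC·DA·AB·CC
    A ↦ AB
    B ↦ CC
    C ↦ DA
    D ↦ C

A->AB, B->CC, C->DA, D->C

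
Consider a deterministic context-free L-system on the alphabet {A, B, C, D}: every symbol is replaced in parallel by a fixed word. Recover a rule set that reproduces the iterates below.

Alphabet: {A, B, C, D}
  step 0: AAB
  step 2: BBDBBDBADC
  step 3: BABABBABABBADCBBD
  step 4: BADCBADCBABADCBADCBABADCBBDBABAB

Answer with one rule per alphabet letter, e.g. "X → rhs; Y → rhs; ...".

A->DC, B->BA, C->BD, D->B

  step 3 ⇒ step 4: BABABBABABBADCBBD ⇒ BA·DC·BA·DC·BA·BA·DC·BA·DC·BA·BA·DC·B·BD·BA·BA·B
    A ↦ DC
    B ↦ BA
    C ↦ BD
    D ↦ B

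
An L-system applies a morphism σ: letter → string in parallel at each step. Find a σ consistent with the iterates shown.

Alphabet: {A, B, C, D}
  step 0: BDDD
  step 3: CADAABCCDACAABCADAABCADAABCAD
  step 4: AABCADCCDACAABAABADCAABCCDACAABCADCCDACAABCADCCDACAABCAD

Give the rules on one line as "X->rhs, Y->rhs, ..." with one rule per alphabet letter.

A->C, B->DAC, C->AAB, D->AD

  step 3 ⇒ step 4: CADAABCCDACAABCADAABCADAABCAD ⇒ AAB·C·AD·C·C·DAC·AAB·AAB·AD·C·AAB·C·C·DAC·AAB·C·AD·C·C·DAC·AAB·C·AD·C·C·DAC·AAB·C·AD
    A ↦ C
    B ↦ DAC
    C ↦ AAB
    D ↦ AD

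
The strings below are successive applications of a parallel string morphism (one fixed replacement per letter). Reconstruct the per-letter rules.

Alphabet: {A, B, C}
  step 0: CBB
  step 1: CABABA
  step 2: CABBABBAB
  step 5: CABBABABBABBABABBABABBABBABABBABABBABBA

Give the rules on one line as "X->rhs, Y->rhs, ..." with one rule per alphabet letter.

  step 1 ⇒ step 2: CABABA ⇒ CA·B·BA·B·BA·B
    A ↦ B
    B ↦ BA
    C ↦ CA

A->B, B->BA, C->CA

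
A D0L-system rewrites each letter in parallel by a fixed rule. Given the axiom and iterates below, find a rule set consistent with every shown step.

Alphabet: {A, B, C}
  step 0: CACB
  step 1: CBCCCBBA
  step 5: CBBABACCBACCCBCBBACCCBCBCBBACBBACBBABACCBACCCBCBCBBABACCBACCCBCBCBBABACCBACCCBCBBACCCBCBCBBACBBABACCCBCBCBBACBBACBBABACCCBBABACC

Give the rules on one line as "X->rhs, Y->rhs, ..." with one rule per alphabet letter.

  step 0 ⇒ step 1: CACB ⇒ CB·CC·CB·BA
    A ↦ CC
    B ↦ BA
    C ↦ CB

A->CC, B->BA, C->CB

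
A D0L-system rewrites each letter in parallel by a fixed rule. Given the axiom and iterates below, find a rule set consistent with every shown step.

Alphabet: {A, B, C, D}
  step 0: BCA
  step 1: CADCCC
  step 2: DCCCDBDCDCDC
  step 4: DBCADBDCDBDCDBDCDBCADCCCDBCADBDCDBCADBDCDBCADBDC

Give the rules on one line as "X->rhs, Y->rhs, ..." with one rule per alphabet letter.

  step 1 ⇒ step 2: CADCCC ⇒ DC·CC·DB·DC·DC·DC
    A ↦ CC
    C ↦ DC
    D ↦ DB
  step 0 ⇒ step 1: BCA ⇒ CA·DC·CC
    B ↦ CA

A->CC, B->CA, C->DC, D->DB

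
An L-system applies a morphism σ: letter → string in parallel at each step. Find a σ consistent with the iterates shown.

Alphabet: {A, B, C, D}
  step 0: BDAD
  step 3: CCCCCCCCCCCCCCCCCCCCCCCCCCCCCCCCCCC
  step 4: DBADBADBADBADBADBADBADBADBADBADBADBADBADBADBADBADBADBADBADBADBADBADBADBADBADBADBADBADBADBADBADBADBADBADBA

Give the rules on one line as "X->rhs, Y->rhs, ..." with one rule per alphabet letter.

A->CC, B->C, C->DBA, D->CC

  step 3 ⇒ step 4: CCCCCCCCCCCCCCCCCCCCCCCCCCCCCCCCCCC ⇒ DBA·DBA·DBA·DBA·DBA·DBA·DBA·DBA·DBA·DBA·DBA·DBA·DBA·DBA·DBA·DBA·DBA·DBA·DBA·DBA·DBA·DBA·DBA·DBA·DBA·DBA·DBA·DBA·DBA·DBA·DBA·DBA·DBA·DBA·DBA
    C ↦ DBA
    A ↦ CC  (constrained at step 0)
    B ↦ C  (constrained at step 0)
    D ↦ CC  (constrained at step 0)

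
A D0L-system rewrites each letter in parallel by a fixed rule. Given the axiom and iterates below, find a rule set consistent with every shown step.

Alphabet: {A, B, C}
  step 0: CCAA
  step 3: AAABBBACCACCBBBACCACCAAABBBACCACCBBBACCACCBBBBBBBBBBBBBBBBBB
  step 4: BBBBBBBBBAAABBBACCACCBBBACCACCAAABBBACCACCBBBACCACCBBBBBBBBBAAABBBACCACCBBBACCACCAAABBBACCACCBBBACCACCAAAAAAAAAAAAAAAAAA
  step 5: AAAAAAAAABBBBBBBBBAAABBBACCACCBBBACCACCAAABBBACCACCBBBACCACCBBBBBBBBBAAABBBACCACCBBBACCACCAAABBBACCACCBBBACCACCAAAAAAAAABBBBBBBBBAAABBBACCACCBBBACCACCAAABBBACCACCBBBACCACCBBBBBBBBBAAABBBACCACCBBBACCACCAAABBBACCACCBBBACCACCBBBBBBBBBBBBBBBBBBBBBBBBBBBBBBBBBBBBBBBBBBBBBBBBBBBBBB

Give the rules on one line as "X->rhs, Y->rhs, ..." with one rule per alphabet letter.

A->BBB, B->A, C->ACC

  step 4 ⇒ step 5: BBBBBBBBBAAABBBACCACCBBBACCACCAAABBBACCACCBBBACCACCBBBBBBBBBAAABBBACCACCBBBACCACCAAABBBACCACCBBBACCACCAAAAAAAAAAAAAAAAAA ⇒ A·A·A·A·A·A·A·A·A·BBB·BBB·BBB·A·A·A·BBB·ACC·ACC·BBB·ACC·ACC·A·A·A·BBB·ACC·ACC·BBB·ACC·ACC·BBB·BBB·BBB·A·A·A·BBB·ACC·ACC·BBB·ACC·ACC·A·A·A·BBB·ACC·ACC·BBB·ACC·ACC·A·A·A·A·A·A·A·A·A·BBB·BBB·BBB·A·A·A·BBB·ACC·ACC·BBB·ACC·ACC·A·A·A·BBB·ACC·ACC·BBB·ACC·ACC·BBB·BBB·BBB·A·A·A·BBB·ACC·ACC·BBB·ACC·ACC·A·A·A·BBB·ACC·ACC·BBB·ACC·ACC·BBB·BBB·BBB·BBB·BBB·BBB·BBB·BBB·BBB·BBB·BBB·BBB·BBB·BBB·BBB·BBB·BBB·BBB
    A ↦ BBB
    B ↦ A
    C ↦ ACC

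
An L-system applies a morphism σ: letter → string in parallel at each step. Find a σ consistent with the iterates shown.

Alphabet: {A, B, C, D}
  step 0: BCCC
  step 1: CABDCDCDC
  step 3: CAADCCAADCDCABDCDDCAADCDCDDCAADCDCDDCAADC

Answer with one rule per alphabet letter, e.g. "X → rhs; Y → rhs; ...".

A->D, B->CAB, C->DC, D->CAA

  step 0 ⇒ step 1: BCCC ⇒ CAB·DC·DC·DC
    B ↦ CAB
    C ↦ DC
    A ↦ D  (constrained at step 1)
    D ↦ CAA  (constrained at step 1)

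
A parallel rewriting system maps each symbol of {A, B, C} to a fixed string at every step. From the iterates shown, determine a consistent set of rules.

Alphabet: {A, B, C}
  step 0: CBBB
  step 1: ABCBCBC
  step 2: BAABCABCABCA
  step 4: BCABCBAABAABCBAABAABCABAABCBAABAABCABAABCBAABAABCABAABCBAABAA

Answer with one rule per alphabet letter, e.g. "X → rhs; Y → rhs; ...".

  step 1 ⇒ step 2: ABCBCBC ⇒ BAA·BC·A·BC·A·BC·A
    A ↦ BAA
    B ↦ BC
    C ↦ A

A->BAA, B->BC, C->A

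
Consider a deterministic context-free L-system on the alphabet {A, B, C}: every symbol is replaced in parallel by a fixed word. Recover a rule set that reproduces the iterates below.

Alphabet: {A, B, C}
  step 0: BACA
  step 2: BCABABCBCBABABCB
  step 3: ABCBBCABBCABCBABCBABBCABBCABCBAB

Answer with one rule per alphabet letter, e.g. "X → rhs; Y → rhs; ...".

A->BC, B->AB, C->CB

  step 2 ⇒ step 3: BCABABCBCBABABCB ⇒ AB·CB·BC·AB·BC·AB·CB·AB·CB·AB·BC·AB·BC·AB·CB·AB
    A ↦ BC
    B ↦ AB
    C ↦ CB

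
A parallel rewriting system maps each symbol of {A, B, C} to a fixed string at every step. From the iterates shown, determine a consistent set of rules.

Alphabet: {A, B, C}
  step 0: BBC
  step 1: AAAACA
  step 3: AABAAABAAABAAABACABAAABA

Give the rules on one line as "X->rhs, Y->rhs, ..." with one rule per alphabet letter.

  step 0 ⇒ step 1: BBC ⇒ AA·AA·CA
    B ↦ AA
    C ↦ CA
    A ↦ BA  (constrained at step 1)

A->BA, B->AA, C->CA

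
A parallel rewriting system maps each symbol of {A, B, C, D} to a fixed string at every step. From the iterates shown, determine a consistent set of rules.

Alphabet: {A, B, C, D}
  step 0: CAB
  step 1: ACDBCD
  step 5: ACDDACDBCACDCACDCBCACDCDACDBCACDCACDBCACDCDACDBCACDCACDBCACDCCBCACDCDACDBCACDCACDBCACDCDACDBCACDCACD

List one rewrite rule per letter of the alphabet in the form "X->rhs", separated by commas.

  step 0 ⇒ step 1: CAB ⇒ ACD·BC·D
    A ↦ BC
    B ↦ D
    C ↦ ACD
    D ↦ C  (constrained at step 1)

A->BC, B->D, C->ACD, D->C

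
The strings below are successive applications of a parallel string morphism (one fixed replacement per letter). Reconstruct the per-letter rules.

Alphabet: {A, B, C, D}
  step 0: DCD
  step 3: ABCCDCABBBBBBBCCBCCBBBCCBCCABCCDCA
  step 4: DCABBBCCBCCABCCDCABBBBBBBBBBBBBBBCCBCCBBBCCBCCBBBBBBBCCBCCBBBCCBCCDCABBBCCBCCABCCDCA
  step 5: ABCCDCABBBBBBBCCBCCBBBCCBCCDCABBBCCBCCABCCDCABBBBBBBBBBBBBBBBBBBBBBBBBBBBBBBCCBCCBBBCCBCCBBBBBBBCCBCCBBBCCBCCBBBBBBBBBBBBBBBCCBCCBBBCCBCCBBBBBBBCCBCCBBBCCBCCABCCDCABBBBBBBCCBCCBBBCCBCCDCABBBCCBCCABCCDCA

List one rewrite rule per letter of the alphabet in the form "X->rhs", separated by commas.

A->DCA, B->BB, C->BCC, D->A

  step 4 ⇒ step 5: DCABBBCCBCCABCCDCABBBBBBBBBBBBBBBCCBCCBBBCCBCCBBBBBBBCCBCCBBBCCBCCDCABBBCCBCCABCCDCA ⇒ A·BCC·DCA·BB·BB·BB·BCC·BCC·BB·BCC·BCC·DCA·BB·BCC·BCC·A·BCC·DCA·BB·BB·BB·BB·BB·BB·BB·BB·BB·BB·BB·BB·BB·BB·BB·BCC·BCC·BB·BCC·BCC·BB·BB·BB·BCC·BCC·BB·BCC·BCC·BB·BB·BB·BB·BB·BB·BB·BCC·BCC·BB·BCC·BCC·BB·BB·BB·BCC·BCC·BB·BCC·BCC·A·BCC·DCA·BB·BB·BB·BCC·BCC·BB·BCC·BCC·DCA·BB·BCC·BCC·A·BCC·DCA
    A ↦ DCA
    B ↦ BB
    C ↦ BCC
    D ↦ A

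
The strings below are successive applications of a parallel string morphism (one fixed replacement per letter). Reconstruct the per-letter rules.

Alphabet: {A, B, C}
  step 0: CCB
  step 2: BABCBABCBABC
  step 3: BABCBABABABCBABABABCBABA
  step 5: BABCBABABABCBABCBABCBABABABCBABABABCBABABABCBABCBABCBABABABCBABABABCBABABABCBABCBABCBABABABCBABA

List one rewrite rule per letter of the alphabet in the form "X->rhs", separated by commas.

  step 2 ⇒ step 3: BABCBABCBABC ⇒ BA·BC·BA·BA·BA·BC·BA·BA·BA·BC·BA·BA
    A ↦ BC
    B ↦ BA
    C ↦ BA

A->BC, B->BA, C->BA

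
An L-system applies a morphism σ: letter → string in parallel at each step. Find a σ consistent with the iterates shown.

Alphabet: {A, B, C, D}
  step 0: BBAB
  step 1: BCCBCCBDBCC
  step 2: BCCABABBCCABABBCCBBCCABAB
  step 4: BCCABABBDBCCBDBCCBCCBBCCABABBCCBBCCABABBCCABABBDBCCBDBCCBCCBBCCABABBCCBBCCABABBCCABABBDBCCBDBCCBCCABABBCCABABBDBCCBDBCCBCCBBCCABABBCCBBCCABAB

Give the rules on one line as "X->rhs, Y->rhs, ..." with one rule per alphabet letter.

  step 1 ⇒ step 2: BCCBCCBDBCC ⇒ BCC·AB·AB·BCC·AB·AB·BCC·B·BCC·AB·AB
    B ↦ BCC
    C ↦ AB
    D ↦ B
  step 0 ⇒ step 1: BBAB ⇒ BCC·BCC·BD·BCC
    A ↦ BD

A->BD, B->BCC, C->AB, D->B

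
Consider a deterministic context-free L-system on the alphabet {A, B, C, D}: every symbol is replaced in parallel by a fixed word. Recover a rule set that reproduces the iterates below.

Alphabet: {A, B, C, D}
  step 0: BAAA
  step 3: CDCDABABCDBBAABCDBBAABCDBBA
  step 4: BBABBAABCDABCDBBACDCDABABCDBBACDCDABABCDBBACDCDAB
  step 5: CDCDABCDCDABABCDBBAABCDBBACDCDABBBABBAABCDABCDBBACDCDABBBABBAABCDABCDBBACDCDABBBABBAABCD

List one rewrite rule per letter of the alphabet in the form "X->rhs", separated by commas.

A->AB, B->CD, C->B, D->BA

  step 4 ⇒ step 5: BBABBAABCDABCDBBACDCDABABCDBBACDCDABABCDBBACDCDAB ⇒ CD·CD·AB·CD·CD·AB·AB·CD·B·BA·AB·CD·B·BA·CD·CD·AB·B·BA·B·BA·AB·CD·AB·CD·B·BA·CD·CD·AB·B·BA·B·BA·AB·CD·AB·CD·B·BA·CD·CD·AB·B·BA·B·BA·AB·CD
    A ↦ AB
    B ↦ CD
    C ↦ B
    D ↦ BA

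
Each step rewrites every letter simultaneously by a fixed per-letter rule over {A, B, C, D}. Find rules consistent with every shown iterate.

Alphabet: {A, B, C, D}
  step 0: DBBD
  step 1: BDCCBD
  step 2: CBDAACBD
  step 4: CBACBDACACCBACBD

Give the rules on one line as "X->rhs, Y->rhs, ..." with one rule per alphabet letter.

A->CB, B->C, C->A, D->BD

  step 1 ⇒ step 2: BDCCBD ⇒ C·BD·A·A·C·BD
    B ↦ C
    C ↦ A
    D ↦ BD
    A ↦ CB  (constrained at step 2)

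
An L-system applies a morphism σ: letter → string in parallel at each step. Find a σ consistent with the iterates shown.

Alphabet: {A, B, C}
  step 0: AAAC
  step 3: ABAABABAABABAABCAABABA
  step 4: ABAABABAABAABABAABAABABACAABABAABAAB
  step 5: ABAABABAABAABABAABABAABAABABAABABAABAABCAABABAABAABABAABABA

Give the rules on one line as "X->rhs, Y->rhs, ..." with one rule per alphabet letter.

A->AB, B->A, C->CA

  step 4 ⇒ step 5: ABAABABAABAABABAABAABABACAABABAABAAB ⇒ AB·A·AB·AB·A·AB·A·AB·AB·A·AB·AB·A·AB·A·AB·AB·A·AB·AB·A·AB·A·AB·CA·AB·AB·A·AB·A·AB·AB·A·AB·AB·A
    A ↦ AB
    B ↦ A
    C ↦ CA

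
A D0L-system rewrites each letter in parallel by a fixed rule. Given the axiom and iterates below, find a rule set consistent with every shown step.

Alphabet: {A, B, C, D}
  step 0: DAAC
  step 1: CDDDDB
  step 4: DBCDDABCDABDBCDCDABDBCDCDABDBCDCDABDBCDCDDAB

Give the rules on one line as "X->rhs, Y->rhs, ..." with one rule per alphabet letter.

  step 0 ⇒ step 1: DAAC ⇒ CD·D·D·DB
    A ↦ D
    C ↦ DB
    D ↦ CD
    B ↦ AB  (constrained at step 1)

A->D, B->AB, C->DB, D->CD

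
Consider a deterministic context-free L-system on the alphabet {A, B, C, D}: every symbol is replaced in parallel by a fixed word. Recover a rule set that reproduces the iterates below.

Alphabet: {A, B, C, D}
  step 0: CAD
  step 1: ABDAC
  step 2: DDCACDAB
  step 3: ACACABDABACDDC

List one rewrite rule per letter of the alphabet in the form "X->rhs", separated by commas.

  step 2 ⇒ step 3: DDCACDAB ⇒ AC·AC·AB·D·AB·AC·D·DC
    A ↦ D
    B ↦ DC
    C ↦ AB
    D ↦ AC

A->D, B->DC, C->AB, D->AC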